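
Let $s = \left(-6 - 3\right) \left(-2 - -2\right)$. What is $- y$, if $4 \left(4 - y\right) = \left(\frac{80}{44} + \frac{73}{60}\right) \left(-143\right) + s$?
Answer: $- \frac{26999}{240} \approx -112.5$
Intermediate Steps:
$s = 0$ ($s = - 9 \left(-2 + 2\right) = \left(-9\right) 0 = 0$)
$y = \frac{26999}{240}$ ($y = 4 - \frac{\left(\frac{80}{44} + \frac{73}{60}\right) \left(-143\right) + 0}{4} = 4 - \frac{\left(80 \cdot \frac{1}{44} + 73 \cdot \frac{1}{60}\right) \left(-143\right) + 0}{4} = 4 - \frac{\left(\frac{20}{11} + \frac{73}{60}\right) \left(-143\right) + 0}{4} = 4 - \frac{\frac{2003}{660} \left(-143\right) + 0}{4} = 4 - \frac{- \frac{26039}{60} + 0}{4} = 4 - - \frac{26039}{240} = 4 + \frac{26039}{240} = \frac{26999}{240} \approx 112.5$)
$- y = \left(-1\right) \frac{26999}{240} = - \frac{26999}{240}$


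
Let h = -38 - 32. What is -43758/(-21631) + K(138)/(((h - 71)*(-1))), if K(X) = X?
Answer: 3051652/1016657 ≈ 3.0017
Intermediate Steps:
h = -70
-43758/(-21631) + K(138)/(((h - 71)*(-1))) = -43758/(-21631) + 138/(((-70 - 71)*(-1))) = -43758*(-1/21631) + 138/((-141*(-1))) = 43758/21631 + 138/141 = 43758/21631 + 138*(1/141) = 43758/21631 + 46/47 = 3051652/1016657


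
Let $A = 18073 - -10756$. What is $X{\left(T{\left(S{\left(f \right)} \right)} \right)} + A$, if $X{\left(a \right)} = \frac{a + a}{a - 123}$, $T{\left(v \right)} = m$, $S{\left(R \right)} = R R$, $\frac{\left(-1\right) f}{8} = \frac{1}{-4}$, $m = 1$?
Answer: $\frac{1758568}{61} \approx 28829.0$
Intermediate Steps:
$f = 2$ ($f = - \frac{8}{-4} = \left(-8\right) \left(- \frac{1}{4}\right) = 2$)
$A = 28829$ ($A = 18073 + 10756 = 28829$)
$S{\left(R \right)} = R^{2}$
$T{\left(v \right)} = 1$
$X{\left(a \right)} = \frac{2 a}{-123 + a}$
$X{\left(T{\left(S{\left(f \right)} \right)} \right)} + A = 2 \cdot 1 \frac{1}{-123 + 1} + 28829 = 2 \cdot 1 \frac{1}{-122} + 28829 = 2 \cdot 1 \left(- \frac{1}{122}\right) + 28829 = - \frac{1}{61} + 28829 = \frac{1758568}{61}$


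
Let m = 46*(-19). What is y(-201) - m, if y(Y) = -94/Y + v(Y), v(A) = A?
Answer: 135367/201 ≈ 673.47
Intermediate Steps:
m = -874
y(Y) = Y - 94/Y (y(Y) = -94/Y + Y = Y - 94/Y)
y(-201) - m = (-201 - 94/(-201)) - 1*(-874) = (-201 - 94*(-1/201)) + 874 = (-201 + 94/201) + 874 = -40307/201 + 874 = 135367/201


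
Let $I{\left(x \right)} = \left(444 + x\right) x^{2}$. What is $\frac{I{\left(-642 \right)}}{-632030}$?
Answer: $\frac{40804236}{316015} \approx 129.12$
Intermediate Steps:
$I{\left(x \right)} = x^{2} \left(444 + x\right)$
$\frac{I{\left(-642 \right)}}{-632030} = \frac{\left(-642\right)^{2} \left(444 - 642\right)}{-632030} = 412164 \left(-198\right) \left(- \frac{1}{632030}\right) = \left(-81608472\right) \left(- \frac{1}{632030}\right) = \frac{40804236}{316015}$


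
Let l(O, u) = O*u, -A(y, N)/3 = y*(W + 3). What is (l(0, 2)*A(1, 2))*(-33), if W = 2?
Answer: 0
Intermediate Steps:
A(y, N) = -15*y (A(y, N) = -3*y*(2 + 3) = -3*y*5 = -15*y)
(l(0, 2)*A(1, 2))*(-33) = ((0*2)*(-15*1))*(-33) = (0*(-15))*(-33) = 0*(-33) = 0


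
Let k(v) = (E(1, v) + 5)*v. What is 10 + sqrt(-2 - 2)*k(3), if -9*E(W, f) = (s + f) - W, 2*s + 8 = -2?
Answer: 10 + 32*I ≈ 10.0 + 32.0*I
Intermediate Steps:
s = -5 (s = -4 + (1/2)*(-2) = -4 - 1 = -5)
E(W, f) = 5/9 - f/9 + W/9 (E(W, f) = -((-5 + f) - W)/9 = -(-5 + f - W)/9 = 5/9 - f/9 + W/9)
k(v) = v*(17/3 - v/9) (k(v) = ((5/9 - v/9 + (1/9)*1) + 5)*v = ((5/9 - v/9 + 1/9) + 5)*v = ((2/3 - v/9) + 5)*v = (17/3 - v/9)*v = v*(17/3 - v/9))
10 + sqrt(-2 - 2)*k(3) = 10 + sqrt(-2 - 2)*((1/9)*3*(51 - 1*3)) = 10 + sqrt(-4)*((1/9)*3*(51 - 3)) = 10 + (2*I)*((1/9)*3*48) = 10 + (2*I)*16 = 10 + 32*I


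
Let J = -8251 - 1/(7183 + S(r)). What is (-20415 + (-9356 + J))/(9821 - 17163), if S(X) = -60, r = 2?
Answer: 270830707/52297066 ≈ 5.1787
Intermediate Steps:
J = -58771874/7123 (J = -8251 - 1/(7183 - 60) = -8251 - 1/7123 = -58771874/7123 ≈ -8251.0)
(-20415 + (-9356 + J))/(9821 - 17163) = (-20415 + (-9356 - 58771874/7123))/(9821 - 17163) = (-20415 - 125414662/7123)/(-7342) = -270830707/7123*(-1/7342) = 270830707/52297066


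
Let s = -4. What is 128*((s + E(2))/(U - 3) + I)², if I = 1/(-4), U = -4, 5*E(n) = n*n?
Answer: 6728/1225 ≈ 5.4922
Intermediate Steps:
E(n) = n²/5 (E(n) = (n*n)/5 = n²/5)
I = -¼ (I = 1*(-¼) = -¼ ≈ -0.25000)
128*((s + E(2))/(U - 3) + I)² = 128*((-4 + (⅕)*2²)/(-4 - 3) - ¼)² = 128*((-4 + (⅕)*4)/(-7) - ¼)² = 128*((-4 + ⅘)*(-⅐) - ¼)² = 128*(-16/5*(-⅐) - ¼)² = 128*(16/35 - ¼)² = 128*(29/140)² = 128*(841/19600) = 6728/1225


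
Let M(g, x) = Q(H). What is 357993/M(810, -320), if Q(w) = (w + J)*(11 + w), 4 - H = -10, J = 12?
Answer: 357993/650 ≈ 550.76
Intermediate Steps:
H = 14 (H = 4 - 1*(-10) = 4 + 10 = 14)
Q(w) = (11 + w)*(12 + w) (Q(w) = (w + 12)*(11 + w) = (12 + w)*(11 + w) = (11 + w)*(12 + w))
M(g, x) = 650 (M(g, x) = 132 + 14² + 23*14 = 132 + 196 + 322 = 650)
357993/M(810, -320) = 357993/650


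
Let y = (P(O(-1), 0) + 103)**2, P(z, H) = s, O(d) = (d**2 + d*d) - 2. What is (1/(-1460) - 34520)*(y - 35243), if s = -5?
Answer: 1292185114439/1460 ≈ 8.8506e+8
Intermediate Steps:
O(d) = -2 + 2*d**2 (O(d) = (d**2 + d**2) - 2 = 2*d**2 - 2 = -2 + 2*d**2)
P(z, H) = -5
y = 9604 (y = (-5 + 103)**2 = 98**2 = 9604)
(1/(-1460) - 34520)*(y - 35243) = (1/(-1460) - 34520)*(9604 - 35243) = (-1/1460 - 34520)*(-25639) = -50399201/1460*(-25639) = 1292185114439/1460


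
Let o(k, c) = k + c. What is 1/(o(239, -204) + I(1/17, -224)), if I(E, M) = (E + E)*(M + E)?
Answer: 289/2501 ≈ 0.11555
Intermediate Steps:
I(E, M) = 2*E*(E + M) (I(E, M) = (2*E)*(E + M) = 2*E*(E + M))
o(k, c) = c + k
1/(o(239, -204) + I(1/17, -224)) = 1/((-204 + 239) + 2*(1/17 - 224)/17) = 1/(35 + 2*(1/17)*(1/17 - 224)) = 1/(35 + 2*(1/17)*(-3807/17)) = 1/(35 - 7614/289) = 1/(2501/289) = 289/2501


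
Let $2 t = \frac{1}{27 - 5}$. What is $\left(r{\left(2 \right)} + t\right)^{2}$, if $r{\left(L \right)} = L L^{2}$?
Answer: $\frac{124609}{1936} \approx 64.364$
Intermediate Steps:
$r{\left(L \right)} = L^{3}$
$t = \frac{1}{44}$ ($t = \frac{1}{2 \left(27 - 5\right)} = \frac{1}{2 \cdot 22} = \frac{1}{2} \cdot \frac{1}{22} = \frac{1}{44} \approx 0.022727$)
$\left(r{\left(2 \right)} + t\right)^{2} = \left(2^{3} + \frac{1}{44}\right)^{2} = \left(8 + \frac{1}{44}\right)^{2} = \left(\frac{353}{44}\right)^{2} = \frac{124609}{1936}$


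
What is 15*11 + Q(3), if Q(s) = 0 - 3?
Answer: 162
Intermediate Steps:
Q(s) = -3
15*11 + Q(3) = 15*11 - 3 = 165 - 3 = 162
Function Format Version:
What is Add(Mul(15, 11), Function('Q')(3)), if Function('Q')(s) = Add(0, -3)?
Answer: 162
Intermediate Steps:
Function('Q')(s) = -3
Add(Mul(15, 11), Function('Q')(3)) = Add(Mul(15, 11), -3) = Add(165, -3) = 162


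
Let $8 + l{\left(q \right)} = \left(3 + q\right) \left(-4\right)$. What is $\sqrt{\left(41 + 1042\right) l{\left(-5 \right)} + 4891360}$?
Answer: $4 \sqrt{305710} \approx 2211.6$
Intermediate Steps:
$l{\left(q \right)} = -20 - 4 q$ ($l{\left(q \right)} = -8 + \left(3 + q\right) \left(-4\right) = -8 - \left(12 + 4 q\right) = -20 - 4 q$)
$\sqrt{\left(41 + 1042\right) l{\left(-5 \right)} + 4891360} = \sqrt{\left(41 + 1042\right) \left(-20 - -20\right) + 4891360} = \sqrt{1083 \left(-20 + 20\right) + 4891360} = \sqrt{1083 \cdot 0 + 4891360} = \sqrt{0 + 4891360} = \sqrt{4891360} = 4 \sqrt{305710}$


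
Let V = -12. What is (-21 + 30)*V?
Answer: -108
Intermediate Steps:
(-21 + 30)*V = (-21 + 30)*(-12) = 9*(-12) = -108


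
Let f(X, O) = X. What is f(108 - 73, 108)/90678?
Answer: 5/12954 ≈ 0.00038598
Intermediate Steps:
f(108 - 73, 108)/90678 = (108 - 73)/90678 = 35*(1/90678) = 5/12954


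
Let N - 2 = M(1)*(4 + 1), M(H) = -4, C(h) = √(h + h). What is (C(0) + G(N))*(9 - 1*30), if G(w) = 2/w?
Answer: 7/3 ≈ 2.3333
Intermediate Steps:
C(h) = √2*√h (C(h) = √(2*h) = √2*√h)
N = -18 (N = 2 - 4*(4 + 1) = 2 - 4*5 = 2 - 20 = -18)
(C(0) + G(N))*(9 - 1*30) = (√2*√0 + 2/(-18))*(9 - 1*30) = (√2*0 + 2*(-1/18))*(9 - 30) = (0 - ⅑)*(-21) = -⅑*(-21) = 7/3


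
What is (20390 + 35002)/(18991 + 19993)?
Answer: 6924/4873 ≈ 1.4209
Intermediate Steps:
(20390 + 35002)/(18991 + 19993) = 55392/38984 = 55392*(1/38984) = 6924/4873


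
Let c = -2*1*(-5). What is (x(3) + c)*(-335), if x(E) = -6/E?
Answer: -2680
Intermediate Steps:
c = 10 (c = -2*(-5) = 10)
(x(3) + c)*(-335) = (-6/3 + 10)*(-335) = (-6*⅓ + 10)*(-335) = (-2 + 10)*(-335) = 8*(-335) = -2680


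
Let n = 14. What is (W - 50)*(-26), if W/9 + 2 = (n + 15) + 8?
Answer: -6890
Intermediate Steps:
W = 315 (W = -18 + 9*((14 + 15) + 8) = -18 + 9*(29 + 8) = -18 + 9*37 = -18 + 333 = 315)
(W - 50)*(-26) = (315 - 50)*(-26) = 265*(-26) = -6890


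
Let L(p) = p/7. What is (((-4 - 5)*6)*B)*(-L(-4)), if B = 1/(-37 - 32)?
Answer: 72/161 ≈ 0.44721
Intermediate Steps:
L(p) = p/7 (L(p) = p*(⅐) = p/7)
B = -1/69 (B = 1/(-69) = -1/69 ≈ -0.014493)
(((-4 - 5)*6)*B)*(-L(-4)) = (((-4 - 5)*6)*(-1/69))*(-(-4)/7) = (-9*6*(-1/69))*(-1*(-4/7)) = -54*(-1/69)*(4/7) = (18/23)*(4/7) = 72/161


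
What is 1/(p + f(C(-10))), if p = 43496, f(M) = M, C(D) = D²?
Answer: 1/43596 ≈ 2.2938e-5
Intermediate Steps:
1/(p + f(C(-10))) = 1/(43496 + (-10)²) = 1/(43496 + 100) = 1/43596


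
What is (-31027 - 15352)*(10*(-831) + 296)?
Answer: 371681306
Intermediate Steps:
(-31027 - 15352)*(10*(-831) + 296) = -46379*(-8310 + 296) = -46379*(-8014) = 371681306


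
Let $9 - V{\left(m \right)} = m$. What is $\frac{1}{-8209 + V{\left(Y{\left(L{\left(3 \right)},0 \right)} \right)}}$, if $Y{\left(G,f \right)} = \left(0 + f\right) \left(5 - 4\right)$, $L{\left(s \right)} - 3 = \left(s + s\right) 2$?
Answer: $- \frac{1}{8200} \approx -0.00012195$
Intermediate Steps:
$L{\left(s \right)} = 3 + 4 s$ ($L{\left(s \right)} = 3 + \left(s + s\right) 2 = 3 + 2 s 2 = 3 + 4 s$)
$Y{\left(G,f \right)} = f$ ($Y{\left(G,f \right)} = f 1 = f$)
$V{\left(m \right)} = 9 - m$
$\frac{1}{-8209 + V{\left(Y{\left(L{\left(3 \right)},0 \right)} \right)}} = \frac{1}{-8209 + \left(9 - 0\right)} = \frac{1}{-8209 + \left(9 + 0\right)} = \frac{1}{-8209 + 9} = \frac{1}{-8200} = - \frac{1}{8200}$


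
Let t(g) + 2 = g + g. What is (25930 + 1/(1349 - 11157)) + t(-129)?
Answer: 251771359/9808 ≈ 25670.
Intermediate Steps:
t(g) = -2 + 2*g (t(g) = -2 + (g + g) = -2 + 2*g)
(25930 + 1/(1349 - 11157)) + t(-129) = (25930 + 1/(1349 - 11157)) + (-2 + 2*(-129)) = (25930 + 1/(-9808)) + (-2 - 258) = (25930 - 1/9808) - 260 = 254321439/9808 - 260 = 251771359/9808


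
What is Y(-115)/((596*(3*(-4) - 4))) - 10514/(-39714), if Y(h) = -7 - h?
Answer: 11996549/47339088 ≈ 0.25342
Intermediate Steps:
Y(-115)/((596*(3*(-4) - 4))) - 10514/(-39714) = (-7 - 1*(-115))/((596*(3*(-4) - 4))) - 10514/(-39714) = (-7 + 115)/((596*(-12 - 4))) - 10514*(-1/39714) = 108/((596*(-16))) + 5257/19857 = 108/(-9536) + 5257/19857 = 108*(-1/9536) + 5257/19857 = -27/2384 + 5257/19857 = 11996549/47339088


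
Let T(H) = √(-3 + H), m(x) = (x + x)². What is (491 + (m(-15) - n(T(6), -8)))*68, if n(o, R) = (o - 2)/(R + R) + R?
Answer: 190247/2 + 17*√3/4 ≈ 95131.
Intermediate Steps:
m(x) = 4*x² (m(x) = (2*x)² = 4*x²)
n(o, R) = R + (-2 + o)/(2*R) (n(o, R) = (-2 + o)/((2*R)) + R = (-2 + o)*(1/(2*R)) + R = (-2 + o)/(2*R) + R = R + (-2 + o)/(2*R))
(491 + (m(-15) - n(T(6), -8)))*68 = (491 + (4*(-15)² - (-1 + (-8)² + √(-3 + 6)/2)/(-8)))*68 = (491 + (4*225 - (-1)*(-1 + 64 + √3/2)/8))*68 = (491 + (900 - (-1)*(63 + √3/2)/8))*68 = (491 + (900 - (-63/8 - √3/16)))*68 = (491 + (900 + (63/8 + √3/16)))*68 = (491 + (7263/8 + √3/16))*68 = (11191/8 + √3/16)*68 = 190247/2 + 17*√3/4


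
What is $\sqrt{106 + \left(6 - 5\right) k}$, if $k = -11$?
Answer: $\sqrt{95} \approx 9.7468$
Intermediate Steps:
$\sqrt{106 + \left(6 - 5\right) k} = \sqrt{106 + \left(6 - 5\right) \left(-11\right)} = \sqrt{106 + 1 \left(-11\right)} = \sqrt{106 - 11} = \sqrt{95}$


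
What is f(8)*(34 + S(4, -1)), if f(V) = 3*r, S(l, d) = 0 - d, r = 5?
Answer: 525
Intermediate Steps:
S(l, d) = -d
f(V) = 15 (f(V) = 3*5 = 15)
f(8)*(34 + S(4, -1)) = 15*(34 - 1*(-1)) = 15*(34 + 1) = 15*35 = 525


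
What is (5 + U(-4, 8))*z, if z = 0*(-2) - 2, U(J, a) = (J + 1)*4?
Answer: 14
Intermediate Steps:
U(J, a) = 4 + 4*J (U(J, a) = (1 + J)*4 = 4 + 4*J)
z = -2 (z = 0 - 2 = -2)
(5 + U(-4, 8))*z = (5 + (4 + 4*(-4)))*(-2) = (5 + (4 - 16))*(-2) = (5 - 12)*(-2) = -7*(-2) = 14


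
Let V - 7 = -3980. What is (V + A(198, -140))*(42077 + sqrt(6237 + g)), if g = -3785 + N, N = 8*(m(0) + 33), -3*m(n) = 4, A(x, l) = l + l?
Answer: -178953481 - 8506*sqrt(6087)/3 ≈ -1.7917e+8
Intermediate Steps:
A(x, l) = 2*l
m(n) = -4/3 (m(n) = -1/3*4 = -4/3)
N = 760/3 (N = 8*(-4/3 + 33) = 8*(95/3) = 760/3 ≈ 253.33)
V = -3973 (V = 7 - 3980 = -3973)
g = -10595/3 (g = -3785 + 760/3 = -10595/3 ≈ -3531.7)
(V + A(198, -140))*(42077 + sqrt(6237 + g)) = (-3973 + 2*(-140))*(42077 + sqrt(6237 - 10595/3)) = (-3973 - 280)*(42077 + sqrt(8116/3)) = -4253*(42077 + 2*sqrt(6087)/3) = -178953481 - 8506*sqrt(6087)/3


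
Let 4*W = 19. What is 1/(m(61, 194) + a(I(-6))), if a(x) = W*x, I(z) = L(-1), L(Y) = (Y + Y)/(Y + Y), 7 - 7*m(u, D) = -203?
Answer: 4/139 ≈ 0.028777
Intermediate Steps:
m(u, D) = 30 (m(u, D) = 1 - ⅐*(-203) = 1 + 29 = 30)
W = 19/4 (W = (¼)*19 = 19/4 ≈ 4.7500)
L(Y) = 1 (L(Y) = (2*Y)/((2*Y)) = (2*Y)*(1/(2*Y)) = 1)
I(z) = 1
a(x) = 19*x/4
1/(m(61, 194) + a(I(-6))) = 1/(30 + (19/4)*1) = 1/(30 + 19/4) = 1/(139/4) = 4/139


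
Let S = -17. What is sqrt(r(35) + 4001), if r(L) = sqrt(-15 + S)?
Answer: sqrt(4001 + 4*I*sqrt(2)) ≈ 63.253 + 0.0447*I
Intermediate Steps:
r(L) = 4*I*sqrt(2) (r(L) = sqrt(-15 - 17) = sqrt(-32) = 4*I*sqrt(2))
sqrt(r(35) + 4001) = sqrt(4*I*sqrt(2) + 4001) = sqrt(4001 + 4*I*sqrt(2))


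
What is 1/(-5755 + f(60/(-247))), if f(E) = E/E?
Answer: -1/5754 ≈ -0.00017379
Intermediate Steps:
f(E) = 1
1/(-5755 + f(60/(-247))) = 1/(-5755 + 1) = 1/(-5754) = -1/5754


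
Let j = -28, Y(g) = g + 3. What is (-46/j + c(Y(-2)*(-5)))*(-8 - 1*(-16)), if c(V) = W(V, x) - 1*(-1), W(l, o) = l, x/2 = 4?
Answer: -132/7 ≈ -18.857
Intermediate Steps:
x = 8 (x = 2*4 = 8)
Y(g) = 3 + g
c(V) = 1 + V (c(V) = V - 1*(-1) = V + 1 = 1 + V)
(-46/j + c(Y(-2)*(-5)))*(-8 - 1*(-16)) = (-46/(-28) + (1 + (3 - 2)*(-5)))*(-8 - 1*(-16)) = (-46*(-1/28) + (1 + 1*(-5)))*(-8 + 16) = (23/14 + (1 - 5))*8 = (23/14 - 4)*8 = -33/14*8 = -132/7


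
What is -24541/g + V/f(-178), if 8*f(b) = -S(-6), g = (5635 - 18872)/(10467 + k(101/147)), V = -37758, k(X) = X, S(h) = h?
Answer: -60198854866/1945839 ≈ -30937.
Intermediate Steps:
g = -1945839/1538750 (g = (5635 - 18872)/(10467 + 101/147) = -13237/(10467 + 101*(1/147)) = -13237/(10467 + 101/147) = -13237/1538750/147 = -13237*147/1538750 = -1945839/1538750 ≈ -1.2646)
f(b) = 3/4 (f(b) = (-1*(-6))/8 = (1/8)*6 = 3/4)
-24541/g + V/f(-178) = -24541/(-1945839/1538750) - 37758/3/4 = -24541*(-1538750/1945839) - 37758*4/3 = 37762463750/1945839 - 50344 = -60198854866/1945839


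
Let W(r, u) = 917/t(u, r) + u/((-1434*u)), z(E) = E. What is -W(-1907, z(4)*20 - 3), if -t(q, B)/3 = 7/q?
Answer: 4821587/1434 ≈ 3362.3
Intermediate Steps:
t(q, B) = -21/q
W(r, u) = -1/1434 - 131*u/3 (W(r, u) = 917/((-21/u)) + u/((-1434*u)) = 917*(-u/21) + u*(-1/(1434*u)) = -131*u/3 - 1/1434 = -1/1434 - 131*u/3)
-W(-1907, z(4)*20 - 3) = -(-1/1434 - 131*(4*20 - 3)/3) = -(-1/1434 - 131*(80 - 3)/3) = -(-1/1434 - 131/3*77) = -(-1/1434 - 10087/3) = -1*(-4821587/1434) = 4821587/1434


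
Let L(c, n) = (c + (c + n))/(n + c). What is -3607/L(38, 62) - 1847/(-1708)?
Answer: -307910357/117852 ≈ -2612.7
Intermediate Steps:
L(c, n) = (n + 2*c)/(c + n)
-3607/L(38, 62) - 1847/(-1708) = -3607*(38 + 62)/(62 + 2*38) - 1847/(-1708) = -3607*100/(62 + 76) - 1847*(-1/1708) = -3607/((1/100)*138) + 1847/1708 = -3607/69/50 + 1847/1708 = -3607*50/69 + 1847/1708 = -180350/69 + 1847/1708 = -307910357/117852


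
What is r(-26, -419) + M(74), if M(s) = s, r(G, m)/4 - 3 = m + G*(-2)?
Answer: -1382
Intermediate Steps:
r(G, m) = 12 - 8*G + 4*m (r(G, m) = 12 + 4*(m + G*(-2)) = 12 + 4*(m - 2*G) = 12 + (-8*G + 4*m) = 12 - 8*G + 4*m)
r(-26, -419) + M(74) = (12 - 8*(-26) + 4*(-419)) + 74 = (12 + 208 - 1676) + 74 = -1456 + 74 = -1382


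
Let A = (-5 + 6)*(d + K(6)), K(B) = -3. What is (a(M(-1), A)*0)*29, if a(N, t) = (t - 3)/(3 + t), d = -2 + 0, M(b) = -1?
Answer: 0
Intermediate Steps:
d = -2
A = -5 (A = (-5 + 6)*(-2 - 3) = 1*(-5) = -5)
a(N, t) = (-3 + t)/(3 + t)
(a(M(-1), A)*0)*29 = (((-3 - 5)/(3 - 5))*0)*29 = ((-8/(-2))*0)*29 = (-½*(-8)*0)*29 = (4*0)*29 = 0*29 = 0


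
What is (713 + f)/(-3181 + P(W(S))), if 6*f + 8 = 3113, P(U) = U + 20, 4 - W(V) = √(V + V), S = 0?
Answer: -2461/6314 ≈ -0.38977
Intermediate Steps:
W(V) = 4 - √2*√V (W(V) = 4 - √(V + V) = 4 - √(2*V) = 4 - √2*√V)
P(U) = 20 + U
f = 1035/2 (f = -4/3 + (⅙)*3113 = -4/3 + 3113/6 = 1035/2 ≈ 517.50)
(713 + f)/(-3181 + P(W(S))) = (713 + 1035/2)/(-3181 + (20 + (4 - √2*√0))) = 2461/(2*(-3181 + (20 + (4 - 1*√2*0)))) = 2461/(2*(-3181 + (20 + (4 + 0)))) = 2461/(2*(-3181 + (20 + 4))) = 2461/(2*(-3181 + 24)) = (2461/2)/(-3157) = (2461/2)*(-1/3157) = -2461/6314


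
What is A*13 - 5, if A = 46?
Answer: 593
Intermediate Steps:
A*13 - 5 = 46*13 - 5 = 598 - 5 = 593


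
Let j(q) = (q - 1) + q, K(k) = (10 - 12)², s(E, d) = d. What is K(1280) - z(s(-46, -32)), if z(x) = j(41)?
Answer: -77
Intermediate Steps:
K(k) = 4 (K(k) = (-2)² = 4)
j(q) = -1 + 2*q (j(q) = (-1 + q) + q = -1 + 2*q)
z(x) = 81 (z(x) = -1 + 2*41 = -1 + 82 = 81)
K(1280) - z(s(-46, -32)) = 4 - 1*81 = 4 - 81 = -77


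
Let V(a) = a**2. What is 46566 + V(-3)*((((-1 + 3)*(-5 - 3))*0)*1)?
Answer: 46566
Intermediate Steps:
46566 + V(-3)*((((-1 + 3)*(-5 - 3))*0)*1) = 46566 + (-3)**2*((((-1 + 3)*(-5 - 3))*0)*1) = 46566 + 9*(((2*(-8))*0)*1) = 46566 + 9*(-16*0*1) = 46566 + 9*(0*1) = 46566 + 9*0 = 46566 + 0 = 46566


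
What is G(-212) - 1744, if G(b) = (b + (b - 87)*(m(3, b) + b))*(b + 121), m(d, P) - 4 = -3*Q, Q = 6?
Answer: -6131686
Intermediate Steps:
m(d, P) = -14 (m(d, P) = 4 - 3*6 = 4 - 18 = -14)
G(b) = (121 + b)*(b + (-87 + b)*(-14 + b)) (G(b) = (b + (b - 87)*(-14 + b))*(b + 121) = (b + (-87 + b)*(-14 + b))*(121 + b) = (121 + b)*(b + (-87 + b)*(-14 + b)))
G(-212) - 1744 = (147378 + (-212)³ - 10882*(-212) + 21*(-212)²) - 1744 = (147378 - 9528128 + 2306984 + 21*44944) - 1744 = (147378 - 9528128 + 2306984 + 943824) - 1744 = -6129942 - 1744 = -6131686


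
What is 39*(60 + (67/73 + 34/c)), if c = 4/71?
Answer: 3783195/146 ≈ 25912.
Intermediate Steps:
c = 4/71 (c = 4*(1/71) = 4/71 ≈ 0.056338)
39*(60 + (67/73 + 34/c)) = 39*(60 + (67/73 + 34/(4/71))) = 39*(60 + (67*(1/73) + 34*(71/4))) = 39*(60 + (67/73 + 1207/2)) = 39*(60 + 88245/146) = 39*(97005/146) = 3783195/146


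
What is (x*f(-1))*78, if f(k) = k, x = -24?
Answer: 1872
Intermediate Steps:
(x*f(-1))*78 = -24*(-1)*78 = 24*78 = 1872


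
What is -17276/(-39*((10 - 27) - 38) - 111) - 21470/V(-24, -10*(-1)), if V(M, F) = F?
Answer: -2192137/1017 ≈ -2155.5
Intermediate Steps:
-17276/(-39*((10 - 27) - 38) - 111) - 21470/V(-24, -10*(-1)) = -17276/(-39*((10 - 27) - 38) - 111) - 21470/((-10*(-1))) = -17276/(-39*(-17 - 38) - 111) - 21470/10 = -17276/(-39*(-55) - 111) - 21470*⅒ = -17276/(2145 - 111) - 2147 = -17276/2034 - 2147 = -17276*1/2034 - 2147 = -8638/1017 - 2147 = -2192137/1017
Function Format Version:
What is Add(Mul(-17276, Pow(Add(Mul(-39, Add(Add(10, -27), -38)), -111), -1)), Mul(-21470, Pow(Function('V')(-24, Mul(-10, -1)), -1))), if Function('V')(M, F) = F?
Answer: Rational(-2192137, 1017) ≈ -2155.5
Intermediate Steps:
Add(Mul(-17276, Pow(Add(Mul(-39, Add(Add(10, -27), -38)), -111), -1)), Mul(-21470, Pow(Function('V')(-24, Mul(-10, -1)), -1))) = Add(Mul(-17276, Pow(Add(Mul(-39, Add(Add(10, -27), -38)), -111), -1)), Mul(-21470, Pow(Mul(-10, -1), -1))) = Add(Mul(-17276, Pow(Add(Mul(-39, Add(-17, -38)), -111), -1)), Mul(-21470, Pow(10, -1))) = Add(Mul(-17276, Pow(Add(Mul(-39, -55), -111), -1)), Mul(-21470, Rational(1, 10))) = Add(Mul(-17276, Pow(Add(2145, -111), -1)), -2147) = Add(Mul(-17276, Pow(2034, -1)), -2147) = Add(Mul(-17276, Rational(1, 2034)), -2147) = Add(Rational(-8638, 1017), -2147) = Rational(-2192137, 1017)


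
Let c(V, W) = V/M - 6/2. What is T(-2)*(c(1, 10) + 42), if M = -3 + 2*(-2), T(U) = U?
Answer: -544/7 ≈ -77.714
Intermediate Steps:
M = -7 (M = -3 - 4 = -7)
c(V, W) = -3 - V/7 (c(V, W) = V/(-7) - 6/2 = V*(-⅐) - 6*½ = -V/7 - 3 = -3 - V/7)
T(-2)*(c(1, 10) + 42) = -2*((-3 - ⅐*1) + 42) = -2*((-3 - ⅐) + 42) = -2*(-22/7 + 42) = -2*272/7 = -544/7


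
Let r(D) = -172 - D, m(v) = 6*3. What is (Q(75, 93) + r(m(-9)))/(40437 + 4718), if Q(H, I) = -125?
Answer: -63/9031 ≈ -0.0069760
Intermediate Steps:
m(v) = 18
(Q(75, 93) + r(m(-9)))/(40437 + 4718) = (-125 + (-172 - 1*18))/(40437 + 4718) = (-125 + (-172 - 18))/45155 = (-125 - 190)*(1/45155) = -315*1/45155 = -63/9031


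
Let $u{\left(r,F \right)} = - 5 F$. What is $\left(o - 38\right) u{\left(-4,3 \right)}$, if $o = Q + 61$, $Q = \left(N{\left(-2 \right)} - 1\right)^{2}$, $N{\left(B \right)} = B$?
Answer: $-480$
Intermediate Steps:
$Q = 9$ ($Q = \left(-2 - 1\right)^{2} = \left(-3\right)^{2} = 9$)
$o = 70$ ($o = 9 + 61 = 70$)
$\left(o - 38\right) u{\left(-4,3 \right)} = \left(70 - 38\right) \left(\left(-5\right) 3\right) = 32 \left(-15\right) = -480$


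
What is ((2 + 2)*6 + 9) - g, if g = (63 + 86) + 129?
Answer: -245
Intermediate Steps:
g = 278 (g = 149 + 129 = 278)
((2 + 2)*6 + 9) - g = ((2 + 2)*6 + 9) - 1*278 = (4*6 + 9) - 278 = (24 + 9) - 278 = 33 - 278 = -245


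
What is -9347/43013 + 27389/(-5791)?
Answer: -1232211534/249088283 ≈ -4.9469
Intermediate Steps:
-9347/43013 + 27389/(-5791) = -9347*1/43013 + 27389*(-1/5791) = -9347/43013 - 27389/5791 = -1232211534/249088283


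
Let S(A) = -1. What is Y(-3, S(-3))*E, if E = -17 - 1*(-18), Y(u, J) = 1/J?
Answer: -1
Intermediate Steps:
E = 1 (E = -17 + 18 = 1)
Y(-3, S(-3))*E = 1/(-1) = -1*1 = -1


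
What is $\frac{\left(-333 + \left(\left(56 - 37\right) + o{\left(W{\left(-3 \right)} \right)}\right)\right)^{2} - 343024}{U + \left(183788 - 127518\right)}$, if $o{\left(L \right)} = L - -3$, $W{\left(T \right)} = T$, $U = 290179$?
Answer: $- \frac{81476}{115483} \approx -0.70552$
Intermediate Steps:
$o{\left(L \right)} = 3 + L$ ($o{\left(L \right)} = L + 3 = 3 + L$)
$\frac{\left(-333 + \left(\left(56 - 37\right) + o{\left(W{\left(-3 \right)} \right)}\right)\right)^{2} - 343024}{U + \left(183788 - 127518\right)} = \frac{\left(-333 + \left(\left(56 - 37\right) + \left(3 - 3\right)\right)\right)^{2} - 343024}{290179 + \left(183788 - 127518\right)} = \frac{\left(-333 + \left(19 + 0\right)\right)^{2} - 343024}{290179 + \left(183788 - 127518\right)} = \frac{\left(-333 + 19\right)^{2} - 343024}{290179 + 56270} = \frac{\left(-314\right)^{2} - 343024}{346449} = \left(98596 - 343024\right) \frac{1}{346449} = \left(-244428\right) \frac{1}{346449} = - \frac{81476}{115483}$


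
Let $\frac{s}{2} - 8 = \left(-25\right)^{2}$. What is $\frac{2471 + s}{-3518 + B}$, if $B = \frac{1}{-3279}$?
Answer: $- \frac{12253623}{11535523} \approx -1.0623$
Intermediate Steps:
$s = 1266$ ($s = 16 + 2 \left(-25\right)^{2} = 16 + 2 \cdot 625 = 16 + 1250 = 1266$)
$B = - \frac{1}{3279} \approx -0.00030497$
$\frac{2471 + s}{-3518 + B} = \frac{2471 + 1266}{-3518 - \frac{1}{3279}} = \frac{3737}{- \frac{11535523}{3279}} = 3737 \left(- \frac{3279}{11535523}\right) = - \frac{12253623}{11535523}$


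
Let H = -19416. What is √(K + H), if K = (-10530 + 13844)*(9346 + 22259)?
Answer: 9*√1292834 ≈ 10233.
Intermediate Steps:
K = 104738970 (K = 3314*31605 = 104738970)
√(K + H) = √(104738970 - 19416) = √104719554 = 9*√1292834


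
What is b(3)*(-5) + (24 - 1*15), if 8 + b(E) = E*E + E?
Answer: -11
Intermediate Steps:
b(E) = -8 + E + E² (b(E) = -8 + (E*E + E) = -8 + (E² + E) = -8 + (E + E²) = -8 + E + E²)
b(3)*(-5) + (24 - 1*15) = (-8 + 3 + 3²)*(-5) + (24 - 1*15) = (-8 + 3 + 9)*(-5) + (24 - 15) = 4*(-5) + 9 = -20 + 9 = -11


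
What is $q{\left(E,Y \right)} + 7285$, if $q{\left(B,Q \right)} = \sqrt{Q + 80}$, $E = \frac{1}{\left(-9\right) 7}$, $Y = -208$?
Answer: $7285 + 8 i \sqrt{2} \approx 7285.0 + 11.314 i$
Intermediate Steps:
$E = - \frac{1}{63}$ ($E = \frac{1}{-63} = - \frac{1}{63} \approx -0.015873$)
$q{\left(B,Q \right)} = \sqrt{80 + Q}$
$q{\left(E,Y \right)} + 7285 = \sqrt{80 - 208} + 7285 = \sqrt{-128} + 7285 = 8 i \sqrt{2} + 7285 = 7285 + 8 i \sqrt{2}$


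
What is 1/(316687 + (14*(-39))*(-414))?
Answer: 1/542731 ≈ 1.8425e-6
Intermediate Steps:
1/(316687 + (14*(-39))*(-414)) = 1/(316687 - 546*(-414)) = 1/(316687 + 226044) = 1/542731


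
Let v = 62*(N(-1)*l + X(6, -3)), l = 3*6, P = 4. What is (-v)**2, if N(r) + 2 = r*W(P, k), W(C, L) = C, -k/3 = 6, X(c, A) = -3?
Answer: 47361924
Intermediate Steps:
k = -18 (k = -3*6 = -18)
l = 18
N(r) = -2 + 4*r (N(r) = -2 + r*4 = -2 + 4*r)
v = -6882 (v = 62*((-2 + 4*(-1))*18 - 3) = 62*((-2 - 4)*18 - 3) = 62*(-6*18 - 3) = 62*(-108 - 3) = 62*(-111) = -6882)
(-v)**2 = (-1*(-6882))**2 = 6882**2 = 47361924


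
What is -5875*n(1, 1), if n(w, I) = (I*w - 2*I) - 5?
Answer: 35250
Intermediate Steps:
n(w, I) = -5 - 2*I + I*w (n(w, I) = (-2*I + I*w) - 5 = -5 - 2*I + I*w)
-5875*n(1, 1) = -5875*(-5 - 2*1 + 1*1) = -5875*(-5 - 2 + 1) = -5875*(-6) = 35250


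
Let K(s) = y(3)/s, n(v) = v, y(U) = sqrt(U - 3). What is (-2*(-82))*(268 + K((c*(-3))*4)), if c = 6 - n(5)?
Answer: 43952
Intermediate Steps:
y(U) = sqrt(-3 + U)
c = 1 (c = 6 - 1*5 = 6 - 5 = 1)
K(s) = 0 (K(s) = sqrt(-3 + 3)/s = sqrt(0)/s = 0/s = 0)
(-2*(-82))*(268 + K((c*(-3))*4)) = (-2*(-82))*(268 + 0) = 164*268 = 43952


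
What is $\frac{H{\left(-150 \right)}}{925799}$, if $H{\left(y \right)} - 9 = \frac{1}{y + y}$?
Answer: $\frac{2699}{277739700} \approx 9.7177 \cdot 10^{-6}$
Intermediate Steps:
$H{\left(y \right)} = 9 + \frac{1}{2 y}$ ($H{\left(y \right)} = 9 + \frac{1}{y + y} = 9 + \frac{1}{2 y}$)
$\frac{H{\left(-150 \right)}}{925799} = \frac{9 + \frac{1}{2 \left(-150\right)}}{925799} = \left(9 + \frac{1}{2} \left(- \frac{1}{150}\right)\right) \frac{1}{925799} = \left(9 - \frac{1}{300}\right) \frac{1}{925799} = \frac{2699}{300} \cdot \frac{1}{925799} = \frac{2699}{277739700}$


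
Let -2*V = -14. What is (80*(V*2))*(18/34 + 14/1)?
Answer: 276640/17 ≈ 16273.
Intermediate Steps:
V = 7 (V = -½*(-14) = 7)
(80*(V*2))*(18/34 + 14/1) = (80*(7*2))*(18/34 + 14/1) = (80*14)*(18*(1/34) + 14*1) = 1120*(9/17 + 14) = 1120*(247/17) = 276640/17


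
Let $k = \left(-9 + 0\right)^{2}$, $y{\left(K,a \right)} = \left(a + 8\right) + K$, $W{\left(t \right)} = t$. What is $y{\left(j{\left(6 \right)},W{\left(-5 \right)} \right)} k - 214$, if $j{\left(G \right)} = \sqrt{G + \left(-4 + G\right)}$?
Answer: $29 + 162 \sqrt{2} \approx 258.1$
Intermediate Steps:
$j{\left(G \right)} = \sqrt{-4 + 2 G}$
$y{\left(K,a \right)} = 8 + K + a$ ($y{\left(K,a \right)} = \left(8 + a\right) + K = 8 + K + a$)
$k = 81$ ($k = \left(-9\right)^{2} = 81$)
$y{\left(j{\left(6 \right)},W{\left(-5 \right)} \right)} k - 214 = \left(8 + \sqrt{-4 + 2 \cdot 6} - 5\right) 81 - 214 = \left(8 + \sqrt{-4 + 12} - 5\right) 81 - 214 = \left(8 + \sqrt{8} - 5\right) 81 - 214 = \left(8 + 2 \sqrt{2} - 5\right) 81 - 214 = \left(3 + 2 \sqrt{2}\right) 81 - 214 = \left(243 + 162 \sqrt{2}\right) - 214 = 29 + 162 \sqrt{2}$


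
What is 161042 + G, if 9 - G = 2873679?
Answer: -2712628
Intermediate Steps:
G = -2873670 (G = 9 - 1*2873679 = 9 - 2873679 = -2873670)
161042 + G = 161042 - 2873670 = -2712628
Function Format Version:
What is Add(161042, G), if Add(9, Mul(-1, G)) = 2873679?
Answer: -2712628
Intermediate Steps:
G = -2873670 (G = Add(9, Mul(-1, 2873679)) = Add(9, -2873679) = -2873670)
Add(161042, G) = Add(161042, -2873670) = -2712628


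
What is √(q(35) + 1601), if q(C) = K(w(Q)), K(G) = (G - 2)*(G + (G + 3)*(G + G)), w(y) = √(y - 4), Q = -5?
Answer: √(1574 - 96*I) ≈ 39.692 - 1.2093*I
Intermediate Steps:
w(y) = √(-4 + y)
K(G) = (-2 + G)*(G + 2*G*(3 + G)) (K(G) = (-2 + G)*(G + (3 + G)*(2*G)) = (-2 + G)*(G + 2*G*(3 + G)))
q(C) = 3*I*(-32 + 9*I) (q(C) = √(-4 - 5)*(-14 + 2*(√(-4 - 5))² + 3*√(-4 - 5)) = √(-9)*(-14 + 2*(√(-9))² + 3*√(-9)) = (3*I)*(-14 + 2*(3*I)² + 3*(3*I)) = (3*I)*(-14 + 2*(-9) + 9*I) = (3*I)*(-14 - 18 + 9*I) = (3*I)*(-32 + 9*I) = 3*I*(-32 + 9*I))
√(q(35) + 1601) = √((-27 - 96*I) + 1601) = √(1574 - 96*I)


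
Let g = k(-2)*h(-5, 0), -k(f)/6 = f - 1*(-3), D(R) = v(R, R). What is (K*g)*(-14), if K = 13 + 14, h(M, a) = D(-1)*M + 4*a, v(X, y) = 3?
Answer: -34020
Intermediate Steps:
D(R) = 3
h(M, a) = 3*M + 4*a
K = 27
k(f) = -18 - 6*f (k(f) = -6*(f - 1*(-3)) = -6*(f + 3) = -6*(3 + f) = -18 - 6*f)
g = 90 (g = (-18 - 6*(-2))*(3*(-5) + 4*0) = (-18 + 12)*(-15 + 0) = -6*(-15) = 90)
(K*g)*(-14) = (27*90)*(-14) = 2430*(-14) = -34020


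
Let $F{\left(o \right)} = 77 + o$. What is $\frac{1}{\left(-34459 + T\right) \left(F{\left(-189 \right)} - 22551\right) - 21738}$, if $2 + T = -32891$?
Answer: $\frac{1}{1526376638} \approx 6.5515 \cdot 10^{-10}$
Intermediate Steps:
$T = -32893$ ($T = -2 - 32891 = -32893$)
$\frac{1}{\left(-34459 + T\right) \left(F{\left(-189 \right)} - 22551\right) - 21738} = \frac{1}{\left(-34459 - 32893\right) \left(\left(77 - 189\right) - 22551\right) - 21738} = \frac{1}{- 67352 \left(-112 - 22551\right) - 21738} = \frac{1}{\left(-67352\right) \left(-22663\right) - 21738} = \frac{1}{1526398376 - 21738} = \frac{1}{1526376638}$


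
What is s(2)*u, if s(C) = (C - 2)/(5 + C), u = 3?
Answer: 0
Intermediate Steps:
s(C) = (-2 + C)/(5 + C)
s(2)*u = ((-2 + 2)/(5 + 2))*3 = (0/7)*3 = ((⅐)*0)*3 = 0*3 = 0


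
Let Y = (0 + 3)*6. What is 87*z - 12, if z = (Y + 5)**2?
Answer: 46011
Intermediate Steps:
Y = 18 (Y = 3*6 = 18)
z = 529 (z = (18 + 5)**2 = 23**2 = 529)
87*z - 12 = 87*529 - 12 = 46023 - 12 = 46011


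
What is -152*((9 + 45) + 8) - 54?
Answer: -9478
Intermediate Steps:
-152*((9 + 45) + 8) - 54 = -152*(54 + 8) - 54 = -152*62 - 54 = -9424 - 54 = -9478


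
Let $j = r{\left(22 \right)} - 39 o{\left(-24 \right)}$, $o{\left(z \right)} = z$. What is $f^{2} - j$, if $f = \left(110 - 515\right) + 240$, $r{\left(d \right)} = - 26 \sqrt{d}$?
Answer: $26289 + 26 \sqrt{22} \approx 26411.0$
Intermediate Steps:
$f = -165$ ($f = -405 + 240 = -165$)
$j = 936 - 26 \sqrt{22}$ ($j = - 26 \sqrt{22} - -936 = - 26 \sqrt{22} + 936 = 936 - 26 \sqrt{22} \approx 814.05$)
$f^{2} - j = \left(-165\right)^{2} - \left(936 - 26 \sqrt{22}\right) = 27225 - \left(936 - 26 \sqrt{22}\right) = 26289 + 26 \sqrt{22}$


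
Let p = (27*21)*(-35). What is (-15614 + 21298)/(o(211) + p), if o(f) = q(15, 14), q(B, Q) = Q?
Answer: -812/2833 ≈ -0.28662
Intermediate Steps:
p = -19845 (p = 567*(-35) = -19845)
o(f) = 14
(-15614 + 21298)/(o(211) + p) = (-15614 + 21298)/(14 - 19845) = 5684/(-19831) = 5684*(-1/19831) = -812/2833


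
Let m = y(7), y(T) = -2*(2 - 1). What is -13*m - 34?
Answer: -8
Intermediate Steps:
y(T) = -2 (y(T) = -2*1 = -2)
m = -2
-13*m - 34 = -13*(-2) - 34 = 26 - 34 = -8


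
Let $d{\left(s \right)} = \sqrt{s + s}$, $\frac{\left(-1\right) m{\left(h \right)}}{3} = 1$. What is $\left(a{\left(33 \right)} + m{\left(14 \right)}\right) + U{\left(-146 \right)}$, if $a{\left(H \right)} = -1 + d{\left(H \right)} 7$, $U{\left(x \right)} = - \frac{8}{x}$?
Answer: $- \frac{288}{73} + 7 \sqrt{66} \approx 52.923$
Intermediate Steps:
$m{\left(h \right)} = -3$ ($m{\left(h \right)} = \left(-3\right) 1 = -3$)
$d{\left(s \right)} = \sqrt{2} \sqrt{s}$ ($d{\left(s \right)} = \sqrt{2 s} = \sqrt{2} \sqrt{s}$)
$a{\left(H \right)} = -1 + 7 \sqrt{2} \sqrt{H}$ ($a{\left(H \right)} = -1 + \sqrt{2} \sqrt{H} 7 = -1 + 7 \sqrt{2} \sqrt{H}$)
$\left(a{\left(33 \right)} + m{\left(14 \right)}\right) + U{\left(-146 \right)} = \left(\left(-1 + 7 \sqrt{2} \sqrt{33}\right) - 3\right) - \frac{8}{-146} = \left(\left(-1 + 7 \sqrt{66}\right) - 3\right) - - \frac{4}{73} = \left(-4 + 7 \sqrt{66}\right) + \frac{4}{73} = - \frac{288}{73} + 7 \sqrt{66}$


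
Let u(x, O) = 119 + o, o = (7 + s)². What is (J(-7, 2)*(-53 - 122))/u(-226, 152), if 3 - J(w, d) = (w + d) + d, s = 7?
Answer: -10/3 ≈ -3.3333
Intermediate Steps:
J(w, d) = 3 - w - 2*d (J(w, d) = 3 - ((w + d) + d) = 3 - ((d + w) + d) = 3 - (w + 2*d) = 3 + (-w - 2*d) = 3 - w - 2*d)
o = 196 (o = (7 + 7)² = 14² = 196)
u(x, O) = 315 (u(x, O) = 119 + 196 = 315)
(J(-7, 2)*(-53 - 122))/u(-226, 152) = ((3 - 1*(-7) - 2*2)*(-53 - 122))/315 = ((3 + 7 - 4)*(-175))*(1/315) = (6*(-175))*(1/315) = -1050*1/315 = -10/3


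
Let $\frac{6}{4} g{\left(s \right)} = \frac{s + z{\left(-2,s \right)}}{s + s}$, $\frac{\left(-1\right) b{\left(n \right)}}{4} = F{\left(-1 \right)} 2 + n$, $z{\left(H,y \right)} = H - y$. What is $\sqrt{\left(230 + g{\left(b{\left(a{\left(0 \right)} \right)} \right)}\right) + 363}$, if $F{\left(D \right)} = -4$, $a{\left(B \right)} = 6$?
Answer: $\frac{\sqrt{21345}}{6} \approx 24.35$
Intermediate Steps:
$b{\left(n \right)} = 32 - 4 n$ ($b{\left(n \right)} = - 4 \left(\left(-4\right) 2 + n\right) = - 4 \left(-8 + n\right) = 32 - 4 n$)
$g{\left(s \right)} = - \frac{2}{3 s}$ ($g{\left(s \right)} = \frac{2 \frac{s - \left(2 + s\right)}{s + s}}{3} = \frac{2 \left(- \frac{2}{2 s}\right)}{3} = \frac{2 \left(- 2 \frac{1}{2 s}\right)}{3} = \frac{2 \left(- \frac{1}{s}\right)}{3} = - \frac{2}{3 s}$)
$\sqrt{\left(230 + g{\left(b{\left(a{\left(0 \right)} \right)} \right)}\right) + 363} = \sqrt{\left(230 - \frac{2}{3 \left(32 - 24\right)}\right) + 363} = \sqrt{\left(230 - \frac{2}{3 \cdot 8}\right) + 363} = \sqrt{\left(230 - \frac{1}{12}\right) + 363} = \sqrt{\frac{2759}{12} + 363} = \sqrt{\frac{7115}{12}} = \frac{\sqrt{21345}}{6}$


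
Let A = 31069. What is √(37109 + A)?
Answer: √68178 ≈ 261.11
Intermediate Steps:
√(37109 + A) = √(37109 + 31069) = √68178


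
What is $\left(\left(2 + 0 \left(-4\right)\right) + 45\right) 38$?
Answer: $1786$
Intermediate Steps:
$\left(\left(2 + 0 \left(-4\right)\right) + 45\right) 38 = \left(\left(2 + 0\right) + 45\right) 38 = \left(2 + 45\right) 38 = 47 \cdot 38 = 1786$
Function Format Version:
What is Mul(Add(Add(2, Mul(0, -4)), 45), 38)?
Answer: 1786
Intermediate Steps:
Mul(Add(Add(2, Mul(0, -4)), 45), 38) = Mul(Add(Add(2, 0), 45), 38) = Mul(Add(2, 45), 38) = Mul(47, 38) = 1786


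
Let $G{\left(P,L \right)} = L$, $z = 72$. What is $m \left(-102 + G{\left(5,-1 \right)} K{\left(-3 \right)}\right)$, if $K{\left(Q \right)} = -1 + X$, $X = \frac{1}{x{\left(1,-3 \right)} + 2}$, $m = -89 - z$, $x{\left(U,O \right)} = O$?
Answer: $16100$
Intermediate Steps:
$m = -161$ ($m = -89 - 72 = -161$)
$X = -1$ ($X = \frac{1}{-3 + 2} = \frac{1}{-1} = -1$)
$K{\left(Q \right)} = -2$ ($K{\left(Q \right)} = -1 - 1 = -2$)
$m \left(-102 + G{\left(5,-1 \right)} K{\left(-3 \right)}\right) = - 161 \left(-102 - -2\right) = - 161 \left(-102 + 2\right) = \left(-161\right) \left(-100\right) = 16100$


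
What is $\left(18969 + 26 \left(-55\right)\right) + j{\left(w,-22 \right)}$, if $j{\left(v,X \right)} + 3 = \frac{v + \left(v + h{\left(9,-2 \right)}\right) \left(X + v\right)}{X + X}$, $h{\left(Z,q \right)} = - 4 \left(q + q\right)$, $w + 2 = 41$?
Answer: $\frac{385305}{22} \approx 17514.0$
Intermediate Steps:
$w = 39$ ($w = -2 + 41 = 39$)
$h{\left(Z,q \right)} = - 8 q$ ($h{\left(Z,q \right)} = - 4 \cdot 2 q = - 8 q$)
$j{\left(v,X \right)} = -3 + \frac{v + \left(16 + v\right) \left(X + v\right)}{2 X}$ ($j{\left(v,X \right)} = -3 + \frac{v + \left(v - -16\right) \left(X + v\right)}{X + X} = -3 + \frac{v + \left(v + 16\right) \left(X + v\right)}{2 X} = -3 + \left(v + \left(16 + v\right) \left(X + v\right)\right) \frac{1}{2 X} = -3 + \frac{v + \left(16 + v\right) \left(X + v\right)}{2 X}$)
$\left(18969 + 26 \left(-55\right)\right) + j{\left(w,-22 \right)} = \left(18969 + 26 \left(-55\right)\right) + \frac{39^{2} + 17 \cdot 39 - 22 \left(10 + 39\right)}{2 \left(-22\right)} = \left(18969 - 1430\right) + \frac{1}{2} \left(- \frac{1}{22}\right) \left(1521 + 663 - 1078\right) = 17539 + \frac{1}{2} \left(- \frac{1}{22}\right) \left(1521 + 663 - 1078\right) = 17539 + \frac{1}{2} \left(- \frac{1}{22}\right) 1106 = 17539 - \frac{553}{22} = \frac{385305}{22}$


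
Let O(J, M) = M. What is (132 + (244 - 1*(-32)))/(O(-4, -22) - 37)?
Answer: -408/59 ≈ -6.9153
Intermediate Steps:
(132 + (244 - 1*(-32)))/(O(-4, -22) - 37) = (132 + (244 - 1*(-32)))/(-22 - 37) = (132 + (244 + 32))/(-59) = (132 + 276)*(-1/59) = 408*(-1/59) = -408/59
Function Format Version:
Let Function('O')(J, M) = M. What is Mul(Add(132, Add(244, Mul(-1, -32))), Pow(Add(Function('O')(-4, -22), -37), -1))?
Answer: Rational(-408, 59) ≈ -6.9153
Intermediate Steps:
Mul(Add(132, Add(244, Mul(-1, -32))), Pow(Add(Function('O')(-4, -22), -37), -1)) = Mul(Add(132, Add(244, Mul(-1, -32))), Pow(Add(-22, -37), -1)) = Mul(Add(132, Add(244, 32)), Pow(-59, -1)) = Mul(Add(132, 276), Rational(-1, 59)) = Mul(408, Rational(-1, 59)) = Rational(-408, 59)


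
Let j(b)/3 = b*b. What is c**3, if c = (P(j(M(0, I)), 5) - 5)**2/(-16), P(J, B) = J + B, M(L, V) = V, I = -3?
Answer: -387420489/4096 ≈ -94585.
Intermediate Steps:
j(b) = 3*b**2 (j(b) = 3*(b*b) = 3*b**2)
P(J, B) = B + J
c = -729/16 (c = ((5 + 3*(-3)**2) - 5)**2/(-16) = ((5 + 3*9) - 5)**2*(-1/16) = ((5 + 27) - 5)**2*(-1/16) = (32 - 5)**2*(-1/16) = 27**2*(-1/16) = 729*(-1/16) = -729/16 ≈ -45.563)
c**3 = (-729/16)**3 = -387420489/4096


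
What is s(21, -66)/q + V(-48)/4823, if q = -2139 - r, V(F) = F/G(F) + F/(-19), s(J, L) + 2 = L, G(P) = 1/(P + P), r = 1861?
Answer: 89157829/91637000 ≈ 0.97295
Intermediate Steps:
G(P) = 1/(2*P)
s(J, L) = -2 + L
V(F) = 2*F**2 - F/19 (V(F) = F/((1/(2*F))) + F/(-19) = F*(2*F) + F*(-1/19) = 2*F**2 - F/19)
q = -4000 (q = -2139 - 1*1861 = -2139 - 1861 = -4000)
s(21, -66)/q + V(-48)/4823 = (-2 - 66)/(-4000) + ((1/19)*(-48)*(-1 + 38*(-48)))/4823 = -68*(-1/4000) + ((1/19)*(-48)*(-1 - 1824))*(1/4823) = 17/1000 + ((1/19)*(-48)*(-1825))*(1/4823) = 17/1000 + (87600/19)*(1/4823) = 17/1000 + 87600/91637 = 89157829/91637000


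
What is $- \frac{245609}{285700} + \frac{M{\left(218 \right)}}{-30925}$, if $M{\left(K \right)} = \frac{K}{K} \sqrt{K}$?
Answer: $- \frac{245609}{285700} - \frac{\sqrt{218}}{30925} \approx -0.86015$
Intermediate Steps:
$M{\left(K \right)} = \sqrt{K}$ ($M{\left(K \right)} = 1 \sqrt{K} = \sqrt{K}$)
$- \frac{245609}{285700} + \frac{M{\left(218 \right)}}{-30925} = - \frac{245609}{285700} + \frac{\sqrt{218}}{-30925} = \left(-245609\right) \frac{1}{285700} + \sqrt{218} \left(- \frac{1}{30925}\right) = - \frac{245609}{285700} - \frac{\sqrt{218}}{30925}$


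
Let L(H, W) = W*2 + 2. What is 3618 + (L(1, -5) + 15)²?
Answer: 3667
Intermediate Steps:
L(H, W) = 2 + 2*W (L(H, W) = 2*W + 2 = 2 + 2*W)
3618 + (L(1, -5) + 15)² = 3618 + ((2 + 2*(-5)) + 15)² = 3618 + ((2 - 10) + 15)² = 3618 + (-8 + 15)² = 3618 + 7² = 3618 + 49 = 3667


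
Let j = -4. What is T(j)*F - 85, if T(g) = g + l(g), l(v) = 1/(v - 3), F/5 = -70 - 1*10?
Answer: 11005/7 ≈ 1572.1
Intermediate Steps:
F = -400 (F = 5*(-70 - 1*10) = 5*(-70 - 10) = 5*(-80) = -400)
l(v) = 1/(-3 + v)
T(g) = g + 1/(-3 + g)
T(j)*F - 85 = ((1 - 4*(-3 - 4))/(-3 - 4))*(-400) - 85 = ((1 - 4*(-7))/(-7))*(-400) - 85 = -(1 + 28)/7*(-400) - 85 = -⅐*29*(-400) - 85 = -29/7*(-400) - 85 = 11600/7 - 85 = 11005/7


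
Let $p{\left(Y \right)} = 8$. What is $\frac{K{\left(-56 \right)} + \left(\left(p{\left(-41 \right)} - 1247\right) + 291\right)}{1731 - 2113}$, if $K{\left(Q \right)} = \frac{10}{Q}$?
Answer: $\frac{139}{56} \approx 2.4821$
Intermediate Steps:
$\frac{K{\left(-56 \right)} + \left(\left(p{\left(-41 \right)} - 1247\right) + 291\right)}{1731 - 2113} = \frac{\frac{10}{-56} + \left(\left(8 - 1247\right) + 291\right)}{1731 - 2113} = \frac{10 \left(- \frac{1}{56}\right) + \left(-1239 + 291\right)}{-382} = \left(- \frac{5}{28} - 948\right) \left(- \frac{1}{382}\right) = \left(- \frac{26549}{28}\right) \left(- \frac{1}{382}\right) = \frac{139}{56}$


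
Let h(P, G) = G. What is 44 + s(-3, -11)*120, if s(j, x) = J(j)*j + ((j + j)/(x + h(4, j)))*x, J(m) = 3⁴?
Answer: -207772/7 ≈ -29682.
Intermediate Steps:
J(m) = 81
s(j, x) = 81*j + 2*j*x/(j + x) (s(j, x) = 81*j + ((j + j)/(x + j))*x = 81*j + ((2*j)/(j + x))*x = 81*j + (2*j/(j + x))*x = 81*j + 2*j*x/(j + x))
44 + s(-3, -11)*120 = 44 - 3*(81*(-3) + 83*(-11))/(-3 - 11)*120 = 44 - 3*(-243 - 913)/(-14)*120 = 44 - 3*(-1/14)*(-1156)*120 = 44 - 1734/7*120 = 44 - 208080/7 = -207772/7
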